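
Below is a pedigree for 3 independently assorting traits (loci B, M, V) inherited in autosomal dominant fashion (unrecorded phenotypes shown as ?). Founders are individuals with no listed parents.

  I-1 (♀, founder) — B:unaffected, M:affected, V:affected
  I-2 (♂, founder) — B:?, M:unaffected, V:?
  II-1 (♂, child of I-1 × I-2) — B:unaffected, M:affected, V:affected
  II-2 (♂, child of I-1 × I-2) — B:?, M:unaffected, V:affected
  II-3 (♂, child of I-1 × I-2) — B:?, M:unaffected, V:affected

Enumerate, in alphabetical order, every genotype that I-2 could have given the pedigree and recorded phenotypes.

B/I-1 un ·: bb
B/I-2 ? ·: bb|Bb
B/II-1 un I-1×I-2: bb
B/II-2 ? I-1×I-2: bb|Bb
B/II-3 ? I-1×I-2: bb|Bb
⇒ B over [I-1,I-2,II-1,II-2,II-3]: 5 consistent
M/I-1 aff ·: Mm
M/I-2 un ·: mm
M/II-1 aff I-1×I-2: Mm
M/II-2 un I-1×I-2: mm
M/II-3 un I-1×I-2: mm
⇒ M over [I-1,I-2,II-1,II-2,II-3]: 1 consistent
V/I-1 aff ·: Vv|VV
V/I-2 ? ·: vv|Vv|VV
V/II-1 aff I-1×I-2: Vv|VV
V/II-2 aff I-1×I-2: Vv|VV
V/II-3 aff I-1×I-2: Vv|VV
⇒ V over [I-1,I-2,II-1,II-2,II-3]: 27 consistent

I-2 ∈ {Bb mm VV, Bb mm Vv, Bb mm vv, bb mm VV, bb mm Vv, bb mm vv}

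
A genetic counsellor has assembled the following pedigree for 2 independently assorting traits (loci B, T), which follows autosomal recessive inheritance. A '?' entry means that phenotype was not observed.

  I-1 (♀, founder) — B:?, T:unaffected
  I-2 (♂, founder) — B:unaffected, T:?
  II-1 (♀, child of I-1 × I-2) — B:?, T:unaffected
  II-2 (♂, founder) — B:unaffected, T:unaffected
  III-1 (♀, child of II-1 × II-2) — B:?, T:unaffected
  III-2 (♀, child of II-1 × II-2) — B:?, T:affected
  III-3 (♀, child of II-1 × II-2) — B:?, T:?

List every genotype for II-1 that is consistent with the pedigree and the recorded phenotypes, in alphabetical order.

II-1 ∈ {BB Tt, Bb Tt, bb Tt}

B/I-1 ? ·: BB|Bb|bb
B/I-2 un ·: BB|Bb
B/II-1 ? I-1×I-2: BB|Bb|bb
B/II-2 un ·: BB|Bb
B/III-1 ? II-1×II-2: BB|Bb|bb
B/III-2 ? II-1×II-2: BB|Bb|bb
B/III-3 ? II-1×II-2: BB|Bb|bb
⇒ B over [I-1,I-2,II-1,II-2,III-1,III-2,III-3]: 229 consistent
T/I-1 un ·: TT|Tt
T/I-2 ? ·: TT|Tt|tt
T/II-1 un I-1×I-2: Tt
T/II-2 un ·: Tt
T/III-1 un II-1×II-2: TT|Tt
T/III-2 aff II-1×II-2: tt
T/III-3 ? II-1×II-2: TT|Tt|tt
⇒ T over [I-1,I-2,II-1,II-2,III-1,III-2,III-3]: 30 consistent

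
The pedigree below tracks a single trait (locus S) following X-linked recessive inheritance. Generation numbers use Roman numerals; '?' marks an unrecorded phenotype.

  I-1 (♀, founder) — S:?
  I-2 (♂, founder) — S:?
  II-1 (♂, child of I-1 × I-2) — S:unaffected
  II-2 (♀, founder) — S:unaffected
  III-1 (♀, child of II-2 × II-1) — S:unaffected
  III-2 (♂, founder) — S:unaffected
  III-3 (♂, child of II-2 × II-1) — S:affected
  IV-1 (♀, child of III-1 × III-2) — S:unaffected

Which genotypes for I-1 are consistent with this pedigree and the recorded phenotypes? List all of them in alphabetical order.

S/I-1 ? ·: X^SX^S|X^SX^s
S/I-2 ? ·: X^SY|X^sY
S/II-1 un I-1×I-2: X^SY
S/II-2 un ·: X^SX^s
S/III-1 un II-2×II-1: X^SX^S|X^SX^s
S/III-2 un ·: X^SY
S/III-3 aff II-2×II-1: X^sY
S/IV-1 un III-1×III-2: X^SX^S|X^SX^s
⇒ S over [I-1,I-2,II-1,II-2,III-1,III-2,III-3,IV-1]: 12 consistent

I-1 ∈ {X^SX^S, X^SX^s}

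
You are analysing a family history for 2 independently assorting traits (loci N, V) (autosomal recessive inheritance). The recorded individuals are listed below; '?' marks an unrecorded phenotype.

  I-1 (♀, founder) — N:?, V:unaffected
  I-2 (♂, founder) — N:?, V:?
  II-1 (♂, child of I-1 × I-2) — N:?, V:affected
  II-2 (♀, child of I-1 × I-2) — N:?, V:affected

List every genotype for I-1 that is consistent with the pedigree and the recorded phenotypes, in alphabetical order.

I-1 ∈ {NN Vv, Nn Vv, nn Vv}

N/I-1 ? ·: NN|Nn|nn
N/I-2 ? ·: NN|Nn|nn
N/II-1 ? I-1×I-2: NN|Nn|nn
N/II-2 ? I-1×I-2: NN|Nn|nn
⇒ N over [I-1,I-2,II-1,II-2]: 29 consistent
V/I-1 un ·: Vv
V/I-2 ? ·: Vv|vv
V/II-1 aff I-1×I-2: vv
V/II-2 aff I-1×I-2: vv
⇒ V over [I-1,I-2,II-1,II-2]: 2 consistent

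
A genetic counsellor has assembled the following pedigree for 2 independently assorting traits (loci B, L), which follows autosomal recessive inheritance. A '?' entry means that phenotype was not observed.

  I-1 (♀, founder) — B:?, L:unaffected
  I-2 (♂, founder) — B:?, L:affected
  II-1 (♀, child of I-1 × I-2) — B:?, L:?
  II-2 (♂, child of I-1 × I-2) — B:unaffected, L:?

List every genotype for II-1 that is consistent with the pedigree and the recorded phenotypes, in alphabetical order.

II-1 ∈ {BB Ll, BB ll, Bb Ll, Bb ll, bb Ll, bb ll}

B/I-1 ? ·: BB|Bb|bb
B/I-2 ? ·: BB|Bb|bb
B/II-1 ? I-1×I-2: BB|Bb|bb
B/II-2 un I-1×I-2: BB|Bb
⇒ B over [I-1,I-2,II-1,II-2]: 21 consistent
L/I-1 un ·: LL|Ll
L/I-2 aff ·: ll
L/II-1 ? I-1×I-2: Ll|ll
L/II-2 ? I-1×I-2: Ll|ll
⇒ L over [I-1,I-2,II-1,II-2]: 5 consistent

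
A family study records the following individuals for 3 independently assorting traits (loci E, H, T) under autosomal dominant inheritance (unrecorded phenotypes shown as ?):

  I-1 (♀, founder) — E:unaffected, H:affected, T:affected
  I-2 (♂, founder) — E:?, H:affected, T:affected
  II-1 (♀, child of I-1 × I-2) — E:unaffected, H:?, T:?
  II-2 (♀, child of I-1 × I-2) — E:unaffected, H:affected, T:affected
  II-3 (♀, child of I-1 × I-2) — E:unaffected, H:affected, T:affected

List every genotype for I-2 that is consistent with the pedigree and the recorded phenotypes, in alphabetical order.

I-2 ∈ {Ee HH TT, Ee HH Tt, Ee Hh TT, Ee Hh Tt, ee HH TT, ee HH Tt, ee Hh TT, ee Hh Tt}

E/I-1 un ·: ee
E/I-2 ? ·: ee|Ee
E/II-1 un I-1×I-2: ee
E/II-2 un I-1×I-2: ee
E/II-3 un I-1×I-2: ee
⇒ E over [I-1,I-2,II-1,II-2,II-3]: 2 consistent
H/I-1 aff ·: Hh|HH
H/I-2 aff ·: Hh|HH
H/II-1 ? I-1×I-2: hh|Hh|HH
H/II-2 aff I-1×I-2: Hh|HH
H/II-3 aff I-1×I-2: Hh|HH
⇒ H over [I-1,I-2,II-1,II-2,II-3]: 29 consistent
T/I-1 aff ·: Tt|TT
T/I-2 aff ·: Tt|TT
T/II-1 ? I-1×I-2: tt|Tt|TT
T/II-2 aff I-1×I-2: Tt|TT
T/II-3 aff I-1×I-2: Tt|TT
⇒ T over [I-1,I-2,II-1,II-2,II-3]: 29 consistent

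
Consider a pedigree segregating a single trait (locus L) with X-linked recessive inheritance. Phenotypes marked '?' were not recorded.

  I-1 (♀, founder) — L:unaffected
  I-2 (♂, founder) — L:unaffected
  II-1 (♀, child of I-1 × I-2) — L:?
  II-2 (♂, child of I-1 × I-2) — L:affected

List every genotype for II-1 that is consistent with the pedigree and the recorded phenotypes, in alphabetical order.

L/I-1 un ·: X^LX^l
L/I-2 un ·: X^LY
L/II-1 ? I-1×I-2: X^LX^L|X^LX^l
L/II-2 aff I-1×I-2: X^lY
⇒ L over [I-1,I-2,II-1,II-2]: 2 consistent

II-1 ∈ {X^LX^L, X^LX^l}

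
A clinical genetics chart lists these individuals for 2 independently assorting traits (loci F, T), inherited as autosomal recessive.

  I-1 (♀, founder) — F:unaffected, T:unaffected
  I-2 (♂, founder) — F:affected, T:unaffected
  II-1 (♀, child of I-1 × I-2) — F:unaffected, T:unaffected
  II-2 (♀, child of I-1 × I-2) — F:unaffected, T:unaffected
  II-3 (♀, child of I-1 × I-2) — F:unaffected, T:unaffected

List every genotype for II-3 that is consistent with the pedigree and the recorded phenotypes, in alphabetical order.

F/I-1 un ·: FF|Ff
F/I-2 aff ·: ff
F/II-1 un I-1×I-2: Ff
F/II-2 un I-1×I-2: Ff
F/II-3 un I-1×I-2: Ff
⇒ F over [I-1,I-2,II-1,II-2,II-3]: 2 consistent
T/I-1 un ·: TT|Tt
T/I-2 un ·: TT|Tt
T/II-1 un I-1×I-2: TT|Tt
T/II-2 un I-1×I-2: TT|Tt
T/II-3 un I-1×I-2: TT|Tt
⇒ T over [I-1,I-2,II-1,II-2,II-3]: 25 consistent

II-3 ∈ {Ff TT, Ff Tt}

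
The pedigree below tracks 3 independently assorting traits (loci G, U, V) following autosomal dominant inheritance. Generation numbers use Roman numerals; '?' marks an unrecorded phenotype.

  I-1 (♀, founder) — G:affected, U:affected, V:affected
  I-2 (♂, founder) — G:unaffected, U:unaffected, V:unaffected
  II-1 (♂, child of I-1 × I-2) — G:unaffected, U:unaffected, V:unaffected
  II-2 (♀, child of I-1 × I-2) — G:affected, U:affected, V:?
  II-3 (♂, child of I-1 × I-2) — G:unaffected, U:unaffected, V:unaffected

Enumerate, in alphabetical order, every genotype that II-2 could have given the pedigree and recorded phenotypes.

G/I-1 aff ·: Gg
G/I-2 un ·: gg
G/II-1 un I-1×I-2: gg
G/II-2 aff I-1×I-2: Gg
G/II-3 un I-1×I-2: gg
⇒ G over [I-1,I-2,II-1,II-2,II-3]: 1 consistent
U/I-1 aff ·: Uu
U/I-2 un ·: uu
U/II-1 un I-1×I-2: uu
U/II-2 aff I-1×I-2: Uu
U/II-3 un I-1×I-2: uu
⇒ U over [I-1,I-2,II-1,II-2,II-3]: 1 consistent
V/I-1 aff ·: Vv
V/I-2 un ·: vv
V/II-1 un I-1×I-2: vv
V/II-2 ? I-1×I-2: vv|Vv
V/II-3 un I-1×I-2: vv
⇒ V over [I-1,I-2,II-1,II-2,II-3]: 2 consistent

II-2 ∈ {Gg Uu Vv, Gg Uu vv}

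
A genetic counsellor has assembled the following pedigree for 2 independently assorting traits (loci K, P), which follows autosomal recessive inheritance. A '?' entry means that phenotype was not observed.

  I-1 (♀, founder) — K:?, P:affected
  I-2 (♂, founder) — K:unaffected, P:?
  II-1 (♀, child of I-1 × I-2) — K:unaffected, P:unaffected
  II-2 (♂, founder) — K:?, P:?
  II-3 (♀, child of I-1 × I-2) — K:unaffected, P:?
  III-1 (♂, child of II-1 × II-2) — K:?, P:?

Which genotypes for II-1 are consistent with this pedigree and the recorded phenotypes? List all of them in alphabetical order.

K/I-1 ? ·: KK|Kk|kk
K/I-2 un ·: KK|Kk
K/II-1 un I-1×I-2: KK|Kk
K/II-2 ? ·: KK|Kk|kk
K/II-3 un I-1×I-2: KK|Kk
K/III-1 ? II-1×II-2: KK|Kk|kk
⇒ K over [I-1,I-2,II-1,II-2,II-3,III-1]: 84 consistent
P/I-1 aff ·: pp
P/I-2 ? ·: PP|Pp
P/II-1 un I-1×I-2: Pp
P/II-2 ? ·: PP|Pp|pp
P/II-3 ? I-1×I-2: Pp|pp
P/III-1 ? II-1×II-2: PP|Pp|pp
⇒ P over [I-1,I-2,II-1,II-2,II-3,III-1]: 21 consistent

II-1 ∈ {KK Pp, Kk Pp}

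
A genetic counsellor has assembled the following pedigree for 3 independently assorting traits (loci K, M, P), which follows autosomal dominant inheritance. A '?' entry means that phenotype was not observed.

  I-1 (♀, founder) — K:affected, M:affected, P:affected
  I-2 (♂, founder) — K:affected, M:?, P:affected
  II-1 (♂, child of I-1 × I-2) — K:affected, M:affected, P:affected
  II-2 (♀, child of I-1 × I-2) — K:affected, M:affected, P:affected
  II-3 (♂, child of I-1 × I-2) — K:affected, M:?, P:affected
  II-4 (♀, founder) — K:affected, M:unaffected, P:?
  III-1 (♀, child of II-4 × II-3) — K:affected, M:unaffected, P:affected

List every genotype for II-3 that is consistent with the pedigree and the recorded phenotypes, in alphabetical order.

II-3 ∈ {KK Mm PP, KK Mm Pp, KK mm PP, KK mm Pp, Kk Mm PP, Kk Mm Pp, Kk mm PP, Kk mm Pp}

K/I-1 aff ·: Kk|KK
K/I-2 aff ·: Kk|KK
K/II-1 aff I-1×I-2: Kk|KK
K/II-2 aff I-1×I-2: Kk|KK
K/II-3 aff I-1×I-2: Kk|KK
K/II-4 aff ·: Kk|KK
K/III-1 aff II-4×II-3: Kk|KK
⇒ K over [I-1,I-2,II-1,II-2,II-3,II-4,III-1]: 87 consistent
M/I-1 aff ·: Mm|MM
M/I-2 ? ·: mm|Mm|MM
M/II-1 aff I-1×I-2: Mm|MM
M/II-2 aff I-1×I-2: Mm|MM
M/II-3 ? I-1×I-2: mm|Mm
M/II-4 un ·: mm
M/III-1 un II-4×II-3: mm
⇒ M over [I-1,I-2,II-1,II-2,II-3,II-4,III-1]: 19 consistent
P/I-1 aff ·: Pp|PP
P/I-2 aff ·: Pp|PP
P/II-1 aff I-1×I-2: Pp|PP
P/II-2 aff I-1×I-2: Pp|PP
P/II-3 aff I-1×I-2: Pp|PP
P/II-4 ? ·: pp|Pp|PP
P/III-1 aff II-4×II-3: Pp|PP
⇒ P over [I-1,I-2,II-1,II-2,II-3,II-4,III-1]: 112 consistent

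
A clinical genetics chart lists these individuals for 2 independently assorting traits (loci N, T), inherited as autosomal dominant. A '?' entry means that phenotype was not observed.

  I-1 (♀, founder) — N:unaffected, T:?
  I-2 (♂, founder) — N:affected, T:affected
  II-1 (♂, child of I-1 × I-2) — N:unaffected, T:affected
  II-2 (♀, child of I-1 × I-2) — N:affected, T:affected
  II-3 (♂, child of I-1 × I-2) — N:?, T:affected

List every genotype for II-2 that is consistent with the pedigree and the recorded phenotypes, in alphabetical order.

N/I-1 un ·: nn
N/I-2 aff ·: Nn
N/II-1 un I-1×I-2: nn
N/II-2 aff I-1×I-2: Nn
N/II-3 ? I-1×I-2: nn|Nn
⇒ N over [I-1,I-2,II-1,II-2,II-3]: 2 consistent
T/I-1 ? ·: tt|Tt|TT
T/I-2 aff ·: Tt|TT
T/II-1 aff I-1×I-2: Tt|TT
T/II-2 aff I-1×I-2: Tt|TT
T/II-3 aff I-1×I-2: Tt|TT
⇒ T over [I-1,I-2,II-1,II-2,II-3]: 27 consistent

II-2 ∈ {Nn TT, Nn Tt}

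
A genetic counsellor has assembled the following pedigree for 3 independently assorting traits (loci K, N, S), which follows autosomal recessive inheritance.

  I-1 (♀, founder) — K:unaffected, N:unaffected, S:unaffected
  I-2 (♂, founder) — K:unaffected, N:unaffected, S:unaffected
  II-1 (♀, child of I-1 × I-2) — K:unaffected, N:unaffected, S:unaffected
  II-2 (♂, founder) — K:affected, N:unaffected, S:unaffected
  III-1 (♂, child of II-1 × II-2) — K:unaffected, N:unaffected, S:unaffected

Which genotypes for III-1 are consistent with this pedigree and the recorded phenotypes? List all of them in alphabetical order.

K/I-1 un ·: KK|Kk
K/I-2 un ·: KK|Kk
K/II-1 un I-1×I-2: KK|Kk
K/II-2 aff ·: kk
K/III-1 un II-1×II-2: Kk
⇒ K over [I-1,I-2,II-1,II-2,III-1]: 7 consistent
N/I-1 un ·: NN|Nn
N/I-2 un ·: NN|Nn
N/II-1 un I-1×I-2: NN|Nn
N/II-2 un ·: NN|Nn
N/III-1 un II-1×II-2: NN|Nn
⇒ N over [I-1,I-2,II-1,II-2,III-1]: 24 consistent
S/I-1 un ·: SS|Ss
S/I-2 un ·: SS|Ss
S/II-1 un I-1×I-2: SS|Ss
S/II-2 un ·: SS|Ss
S/III-1 un II-1×II-2: SS|Ss
⇒ S over [I-1,I-2,II-1,II-2,III-1]: 24 consistent

III-1 ∈ {Kk NN SS, Kk NN Ss, Kk Nn SS, Kk Nn Ss}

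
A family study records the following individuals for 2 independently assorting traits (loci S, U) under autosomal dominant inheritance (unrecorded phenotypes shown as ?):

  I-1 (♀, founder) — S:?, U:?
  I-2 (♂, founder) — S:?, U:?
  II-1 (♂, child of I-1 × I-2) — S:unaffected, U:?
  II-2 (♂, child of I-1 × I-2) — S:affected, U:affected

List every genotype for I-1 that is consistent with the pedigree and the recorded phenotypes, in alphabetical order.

I-1 ∈ {Ss UU, Ss Uu, Ss uu, ss UU, ss Uu, ss uu}

S/I-1 ? ·: ss|Ss
S/I-2 ? ·: ss|Ss
S/II-1 un I-1×I-2: ss
S/II-2 aff I-1×I-2: Ss|SS
⇒ S over [I-1,I-2,II-1,II-2]: 4 consistent
U/I-1 ? ·: uu|Uu|UU
U/I-2 ? ·: uu|Uu|UU
U/II-1 ? I-1×I-2: uu|Uu|UU
U/II-2 aff I-1×I-2: Uu|UU
⇒ U over [I-1,I-2,II-1,II-2]: 21 consistent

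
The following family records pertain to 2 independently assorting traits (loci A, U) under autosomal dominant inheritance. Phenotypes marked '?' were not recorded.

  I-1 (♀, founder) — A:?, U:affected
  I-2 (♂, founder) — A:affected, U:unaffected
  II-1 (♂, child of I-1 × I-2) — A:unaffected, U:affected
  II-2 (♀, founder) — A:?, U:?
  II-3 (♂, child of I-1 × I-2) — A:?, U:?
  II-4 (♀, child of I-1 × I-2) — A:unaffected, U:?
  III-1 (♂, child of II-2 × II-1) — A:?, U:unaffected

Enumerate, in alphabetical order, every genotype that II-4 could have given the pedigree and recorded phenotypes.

A/I-1 ? ·: aa|Aa
A/I-2 aff ·: Aa
A/II-1 un I-1×I-2: aa
A/II-2 ? ·: aa|Aa|AA
A/II-3 ? I-1×I-2: aa|Aa|AA
A/II-4 un I-1×I-2: aa
A/III-1 ? II-2×II-1: aa|Aa
⇒ A over [I-1,I-2,II-1,II-2,II-3,II-4,III-1]: 20 consistent
U/I-1 aff ·: Uu|UU
U/I-2 un ·: uu
U/II-1 aff I-1×I-2: Uu
U/II-2 ? ·: uu|Uu
U/II-3 ? I-1×I-2: uu|Uu
U/II-4 ? I-1×I-2: uu|Uu
U/III-1 un II-2×II-1: uu
⇒ U over [I-1,I-2,II-1,II-2,II-3,II-4,III-1]: 10 consistent

II-4 ∈ {aa Uu, aa uu}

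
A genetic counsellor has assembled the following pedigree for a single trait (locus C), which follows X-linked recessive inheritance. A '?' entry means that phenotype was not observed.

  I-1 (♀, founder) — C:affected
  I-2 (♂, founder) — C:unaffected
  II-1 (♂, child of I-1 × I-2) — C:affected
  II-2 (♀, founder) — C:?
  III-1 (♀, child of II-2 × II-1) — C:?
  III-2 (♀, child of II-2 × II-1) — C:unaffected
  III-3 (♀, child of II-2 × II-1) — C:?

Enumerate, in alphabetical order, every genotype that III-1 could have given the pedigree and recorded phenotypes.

III-1 ∈ {X^CX^c, X^cX^c}

C/I-1 aff ·: X^cX^c
C/I-2 un ·: X^CY
C/II-1 aff I-1×I-2: X^cY
C/II-2 ? ·: X^CX^C|X^CX^c
C/III-1 ? II-2×II-1: X^CX^c|X^cX^c
C/III-2 un II-2×II-1: X^CX^c
C/III-3 ? II-2×II-1: X^CX^c|X^cX^c
⇒ C over [I-1,I-2,II-1,II-2,III-1,III-2,III-3]: 5 consistent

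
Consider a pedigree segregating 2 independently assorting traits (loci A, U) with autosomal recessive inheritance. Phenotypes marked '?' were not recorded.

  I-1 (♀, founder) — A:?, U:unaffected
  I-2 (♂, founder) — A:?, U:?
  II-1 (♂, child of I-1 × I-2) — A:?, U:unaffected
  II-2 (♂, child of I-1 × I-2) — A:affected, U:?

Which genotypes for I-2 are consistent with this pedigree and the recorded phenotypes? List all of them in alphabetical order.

A/I-1 ? ·: Aa|aa
A/I-2 ? ·: Aa|aa
A/II-1 ? I-1×I-2: AA|Aa|aa
A/II-2 aff I-1×I-2: aa
⇒ A over [I-1,I-2,II-1,II-2]: 8 consistent
U/I-1 un ·: UU|Uu
U/I-2 ? ·: UU|Uu|uu
U/II-1 un I-1×I-2: UU|Uu
U/II-2 ? I-1×I-2: UU|Uu|uu
⇒ U over [I-1,I-2,II-1,II-2]: 18 consistent

I-2 ∈ {Aa UU, Aa Uu, Aa uu, aa UU, aa Uu, aa uu}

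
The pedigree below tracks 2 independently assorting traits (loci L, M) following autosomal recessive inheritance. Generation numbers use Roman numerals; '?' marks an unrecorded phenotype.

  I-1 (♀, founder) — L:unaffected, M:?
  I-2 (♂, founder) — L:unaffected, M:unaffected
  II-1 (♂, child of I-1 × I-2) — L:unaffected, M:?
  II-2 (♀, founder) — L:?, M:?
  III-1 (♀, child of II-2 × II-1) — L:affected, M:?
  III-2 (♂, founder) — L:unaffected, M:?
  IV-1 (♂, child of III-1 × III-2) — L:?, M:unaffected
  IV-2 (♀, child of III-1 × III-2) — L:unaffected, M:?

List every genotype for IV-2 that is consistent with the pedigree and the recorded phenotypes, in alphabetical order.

IV-2 ∈ {Ll MM, Ll Mm, Ll mm}

L/I-1 un ·: LL|Ll
L/I-2 un ·: LL|Ll
L/II-1 un I-1×I-2: Ll
L/II-2 ? ·: Ll|ll
L/III-1 aff II-2×II-1: ll
L/III-2 un ·: LL|Ll
L/IV-1 ? III-1×III-2: Ll|ll
L/IV-2 un III-1×III-2: Ll
⇒ L over [I-1,I-2,II-1,II-2,III-1,III-2,IV-1,IV-2]: 18 consistent
M/I-1 ? ·: MM|Mm|mm
M/I-2 un ·: MM|Mm
M/II-1 ? I-1×I-2: MM|Mm|mm
M/II-2 ? ·: MM|Mm|mm
M/III-1 ? II-2×II-1: MM|Mm|mm
M/III-2 ? ·: MM|Mm|mm
M/IV-1 un III-1×III-2: MM|Mm
M/IV-2 ? III-1×III-2: MM|Mm|mm
⇒ M over [I-1,I-2,II-1,II-2,III-1,III-2,IV-1,IV-2]: 474 consistent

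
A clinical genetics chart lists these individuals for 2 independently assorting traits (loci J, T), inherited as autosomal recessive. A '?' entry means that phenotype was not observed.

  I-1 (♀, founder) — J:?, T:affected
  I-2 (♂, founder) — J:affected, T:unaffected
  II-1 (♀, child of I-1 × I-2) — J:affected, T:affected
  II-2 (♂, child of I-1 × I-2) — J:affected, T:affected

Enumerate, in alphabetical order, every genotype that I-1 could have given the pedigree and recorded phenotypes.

J/I-1 ? ·: Jj|jj
J/I-2 aff ·: jj
J/II-1 aff I-1×I-2: jj
J/II-2 aff I-1×I-2: jj
⇒ J over [I-1,I-2,II-1,II-2]: 2 consistent
T/I-1 aff ·: tt
T/I-2 un ·: Tt
T/II-1 aff I-1×I-2: tt
T/II-2 aff I-1×I-2: tt
⇒ T over [I-1,I-2,II-1,II-2]: 1 consistent

I-1 ∈ {Jj tt, jj tt}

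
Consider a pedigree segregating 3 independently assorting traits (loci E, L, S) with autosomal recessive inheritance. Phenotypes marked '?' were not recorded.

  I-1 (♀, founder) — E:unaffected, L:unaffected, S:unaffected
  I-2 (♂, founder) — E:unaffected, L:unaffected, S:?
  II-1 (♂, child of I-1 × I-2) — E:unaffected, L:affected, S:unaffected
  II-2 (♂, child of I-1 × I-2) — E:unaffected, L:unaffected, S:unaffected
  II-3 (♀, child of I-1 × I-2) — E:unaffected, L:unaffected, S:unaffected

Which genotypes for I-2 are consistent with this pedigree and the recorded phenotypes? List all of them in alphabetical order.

I-2 ∈ {EE Ll SS, EE Ll Ss, EE Ll ss, Ee Ll SS, Ee Ll Ss, Ee Ll ss}

E/I-1 un ·: EE|Ee
E/I-2 un ·: EE|Ee
E/II-1 un I-1×I-2: EE|Ee
E/II-2 un I-1×I-2: EE|Ee
E/II-3 un I-1×I-2: EE|Ee
⇒ E over [I-1,I-2,II-1,II-2,II-3]: 25 consistent
L/I-1 un ·: Ll
L/I-2 un ·: Ll
L/II-1 aff I-1×I-2: ll
L/II-2 un I-1×I-2: LL|Ll
L/II-3 un I-1×I-2: LL|Ll
⇒ L over [I-1,I-2,II-1,II-2,II-3]: 4 consistent
S/I-1 un ·: SS|Ss
S/I-2 ? ·: SS|Ss|ss
S/II-1 un I-1×I-2: SS|Ss
S/II-2 un I-1×I-2: SS|Ss
S/II-3 un I-1×I-2: SS|Ss
⇒ S over [I-1,I-2,II-1,II-2,II-3]: 27 consistent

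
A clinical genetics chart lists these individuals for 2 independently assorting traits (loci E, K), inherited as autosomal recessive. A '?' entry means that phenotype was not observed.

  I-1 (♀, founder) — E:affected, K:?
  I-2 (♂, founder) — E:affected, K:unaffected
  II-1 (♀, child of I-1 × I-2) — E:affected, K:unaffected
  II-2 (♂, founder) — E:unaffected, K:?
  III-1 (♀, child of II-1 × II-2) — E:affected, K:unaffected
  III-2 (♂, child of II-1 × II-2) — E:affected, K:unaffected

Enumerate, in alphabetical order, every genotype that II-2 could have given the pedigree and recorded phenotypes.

II-2 ∈ {Ee KK, Ee Kk, Ee kk}

E/I-1 aff ·: ee
E/I-2 aff ·: ee
E/II-1 aff I-1×I-2: ee
E/II-2 un ·: Ee
E/III-1 aff II-1×II-2: ee
E/III-2 aff II-1×II-2: ee
⇒ E over [I-1,I-2,II-1,II-2,III-1,III-2]: 1 consistent
K/I-1 ? ·: KK|Kk|kk
K/I-2 un ·: KK|Kk
K/II-1 un I-1×I-2: KK|Kk
K/II-2 ? ·: KK|Kk|kk
K/III-1 un II-1×II-2: KK|Kk
K/III-2 un II-1×II-2: KK|Kk
⇒ K over [I-1,I-2,II-1,II-2,III-1,III-2]: 69 consistent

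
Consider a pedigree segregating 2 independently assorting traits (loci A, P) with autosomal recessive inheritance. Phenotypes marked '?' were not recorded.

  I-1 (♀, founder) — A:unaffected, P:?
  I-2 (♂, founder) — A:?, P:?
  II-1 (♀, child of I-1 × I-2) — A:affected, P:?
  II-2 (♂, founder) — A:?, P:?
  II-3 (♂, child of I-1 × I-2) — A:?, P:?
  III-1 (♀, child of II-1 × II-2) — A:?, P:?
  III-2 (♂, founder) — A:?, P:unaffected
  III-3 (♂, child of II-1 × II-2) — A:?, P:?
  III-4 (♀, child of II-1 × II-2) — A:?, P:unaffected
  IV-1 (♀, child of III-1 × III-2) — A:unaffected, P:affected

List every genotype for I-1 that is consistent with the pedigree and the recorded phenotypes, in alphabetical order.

I-1 ∈ {Aa PP, Aa Pp, Aa pp}

A/I-1 un ·: Aa
A/I-2 ? ·: Aa|aa
A/II-1 aff I-1×I-2: aa
A/II-2 ? ·: AA|Aa|aa
A/II-3 ? I-1×I-2: AA|Aa|aa
A/III-1 ? II-1×II-2: Aa|aa
A/III-2 ? ·: AA|Aa|aa
A/III-3 ? II-1×II-2: Aa|aa
A/III-4 ? II-1×II-2: Aa|aa
A/IV-1 un III-1×III-2: AA|Aa
⇒ A over [I-1,I-2,II-1,II-2,II-3,III-1,III-2,III-3,III-4,IV-1]: 175 consistent
P/I-1 ? ·: PP|Pp|pp
P/I-2 ? ·: PP|Pp|pp
P/II-1 ? I-1×I-2: PP|Pp|pp
P/II-2 ? ·: PP|Pp|pp
P/II-3 ? I-1×I-2: PP|Pp|pp
P/III-1 ? II-1×II-2: Pp|pp
P/III-2 un ·: Pp
P/III-3 ? II-1×II-2: PP|Pp|pp
P/III-4 un II-1×II-2: PP|Pp
P/IV-1 aff III-1×III-2: pp
⇒ P over [I-1,I-2,II-1,II-2,II-3,III-1,III-2,III-3,III-4,IV-1]: 340 consistent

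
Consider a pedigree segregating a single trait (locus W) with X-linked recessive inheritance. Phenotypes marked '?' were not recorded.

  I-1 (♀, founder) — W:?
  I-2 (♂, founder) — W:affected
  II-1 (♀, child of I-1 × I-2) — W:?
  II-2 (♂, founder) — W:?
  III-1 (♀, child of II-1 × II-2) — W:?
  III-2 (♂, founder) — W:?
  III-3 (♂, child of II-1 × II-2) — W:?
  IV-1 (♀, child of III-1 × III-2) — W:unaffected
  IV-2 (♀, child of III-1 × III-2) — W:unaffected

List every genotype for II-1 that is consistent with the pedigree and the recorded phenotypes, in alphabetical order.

W/I-1 ? ·: X^WX^W|X^WX^w|X^wX^w
W/I-2 aff ·: X^wY
W/II-1 ? I-1×I-2: X^WX^w|X^wX^w
W/II-2 ? ·: X^WY|X^wY
W/III-1 ? II-1×II-2: X^WX^W|X^WX^w|X^wX^w
W/III-2 ? ·: X^WY|X^wY
W/III-3 ? II-1×II-2: X^WY|X^wY
W/IV-1 un III-1×III-2: X^WX^W|X^WX^w
W/IV-2 un III-1×III-2: X^WX^W|X^WX^w
⇒ W over [I-1,I-2,II-1,II-2,III-1,III-2,III-3,IV-1,IV-2]: 64 consistent

II-1 ∈ {X^WX^w, X^wX^w}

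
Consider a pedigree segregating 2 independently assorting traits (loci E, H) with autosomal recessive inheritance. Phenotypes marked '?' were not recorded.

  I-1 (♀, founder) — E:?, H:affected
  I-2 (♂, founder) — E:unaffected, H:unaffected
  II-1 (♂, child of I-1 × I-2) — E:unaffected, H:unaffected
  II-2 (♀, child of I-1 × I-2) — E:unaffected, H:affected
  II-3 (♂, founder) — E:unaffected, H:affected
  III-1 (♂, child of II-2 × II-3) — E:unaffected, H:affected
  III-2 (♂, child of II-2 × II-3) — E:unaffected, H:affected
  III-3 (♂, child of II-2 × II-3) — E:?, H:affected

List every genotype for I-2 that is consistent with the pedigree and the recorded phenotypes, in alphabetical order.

E/I-1 ? ·: EE|Ee|ee
E/I-2 un ·: EE|Ee
E/II-1 un I-1×I-2: EE|Ee
E/II-2 un I-1×I-2: EE|Ee
E/II-3 un ·: EE|Ee
E/III-1 un II-2×II-3: EE|Ee
E/III-2 un II-2×II-3: EE|Ee
E/III-3 ? II-2×II-3: EE|Ee|ee
⇒ E over [I-1,I-2,II-1,II-2,II-3,III-1,III-2,III-3]: 223 consistent
H/I-1 aff ·: hh
H/I-2 un ·: Hh
H/II-1 un I-1×I-2: Hh
H/II-2 aff I-1×I-2: hh
H/II-3 aff ·: hh
H/III-1 aff II-2×II-3: hh
H/III-2 aff II-2×II-3: hh
H/III-3 aff II-2×II-3: hh
⇒ H over [I-1,I-2,II-1,II-2,II-3,III-1,III-2,III-3]: 1 consistent

I-2 ∈ {EE Hh, Ee Hh}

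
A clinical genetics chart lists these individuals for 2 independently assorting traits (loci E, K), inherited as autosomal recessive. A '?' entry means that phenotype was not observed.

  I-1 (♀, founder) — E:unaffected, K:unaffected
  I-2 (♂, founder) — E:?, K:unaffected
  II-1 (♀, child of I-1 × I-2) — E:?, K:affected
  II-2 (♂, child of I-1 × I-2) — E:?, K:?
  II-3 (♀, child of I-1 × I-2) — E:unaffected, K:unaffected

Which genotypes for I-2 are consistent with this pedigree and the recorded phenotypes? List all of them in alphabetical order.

E/I-1 un ·: EE|Ee
E/I-2 ? ·: EE|Ee|ee
E/II-1 ? I-1×I-2: EE|Ee|ee
E/II-2 ? I-1×I-2: EE|Ee|ee
E/II-3 un I-1×I-2: EE|Ee
⇒ E over [I-1,I-2,II-1,II-2,II-3]: 40 consistent
K/I-1 un ·: Kk
K/I-2 un ·: Kk
K/II-1 aff I-1×I-2: kk
K/II-2 ? I-1×I-2: KK|Kk|kk
K/II-3 un I-1×I-2: KK|Kk
⇒ K over [I-1,I-2,II-1,II-2,II-3]: 6 consistent

I-2 ∈ {EE Kk, Ee Kk, ee Kk}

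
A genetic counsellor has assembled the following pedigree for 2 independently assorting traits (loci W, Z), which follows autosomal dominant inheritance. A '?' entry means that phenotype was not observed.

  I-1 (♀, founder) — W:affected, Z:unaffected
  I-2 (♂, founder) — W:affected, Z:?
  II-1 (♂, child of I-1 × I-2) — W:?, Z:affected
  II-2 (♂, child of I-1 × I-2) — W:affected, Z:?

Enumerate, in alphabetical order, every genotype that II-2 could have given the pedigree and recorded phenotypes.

W/I-1 aff ·: Ww|WW
W/I-2 aff ·: Ww|WW
W/II-1 ? I-1×I-2: ww|Ww|WW
W/II-2 aff I-1×I-2: Ww|WW
⇒ W over [I-1,I-2,II-1,II-2]: 15 consistent
Z/I-1 un ·: zz
Z/I-2 ? ·: Zz|ZZ
Z/II-1 aff I-1×I-2: Zz
Z/II-2 ? I-1×I-2: zz|Zz
⇒ Z over [I-1,I-2,II-1,II-2]: 3 consistent

II-2 ∈ {WW Zz, WW zz, Ww Zz, Ww zz}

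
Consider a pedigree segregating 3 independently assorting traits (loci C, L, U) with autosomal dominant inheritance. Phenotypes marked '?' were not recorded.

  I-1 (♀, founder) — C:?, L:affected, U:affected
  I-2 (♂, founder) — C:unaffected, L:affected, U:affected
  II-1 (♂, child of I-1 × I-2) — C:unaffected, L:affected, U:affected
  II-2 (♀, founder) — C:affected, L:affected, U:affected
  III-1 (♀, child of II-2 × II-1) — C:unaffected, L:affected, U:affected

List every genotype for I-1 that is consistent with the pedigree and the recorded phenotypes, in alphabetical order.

I-1 ∈ {Cc LL UU, Cc LL Uu, Cc Ll UU, Cc Ll Uu, cc LL UU, cc LL Uu, cc Ll UU, cc Ll Uu}

C/I-1 ? ·: cc|Cc
C/I-2 un ·: cc
C/II-1 un I-1×I-2: cc
C/II-2 aff ·: Cc
C/III-1 un II-2×II-1: cc
⇒ C over [I-1,I-2,II-1,II-2,III-1]: 2 consistent
L/I-1 aff ·: Ll|LL
L/I-2 aff ·: Ll|LL
L/II-1 aff I-1×I-2: Ll|LL
L/II-2 aff ·: Ll|LL
L/III-1 aff II-2×II-1: Ll|LL
⇒ L over [I-1,I-2,II-1,II-2,III-1]: 24 consistent
U/I-1 aff ·: Uu|UU
U/I-2 aff ·: Uu|UU
U/II-1 aff I-1×I-2: Uu|UU
U/II-2 aff ·: Uu|UU
U/III-1 aff II-2×II-1: Uu|UU
⇒ U over [I-1,I-2,II-1,II-2,III-1]: 24 consistent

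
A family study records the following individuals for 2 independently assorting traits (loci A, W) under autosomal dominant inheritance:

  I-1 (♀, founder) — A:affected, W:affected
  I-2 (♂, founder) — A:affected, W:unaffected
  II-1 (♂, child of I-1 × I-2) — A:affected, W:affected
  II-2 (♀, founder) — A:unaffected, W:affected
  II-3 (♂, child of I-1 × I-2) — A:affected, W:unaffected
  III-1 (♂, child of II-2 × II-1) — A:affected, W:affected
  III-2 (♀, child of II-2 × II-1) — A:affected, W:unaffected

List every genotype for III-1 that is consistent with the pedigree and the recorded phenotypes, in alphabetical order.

A/I-1 aff ·: Aa|AA
A/I-2 aff ·: Aa|AA
A/II-1 aff I-1×I-2: Aa|AA
A/II-2 un ·: aa
A/II-3 aff I-1×I-2: Aa|AA
A/III-1 aff II-2×II-1: Aa
A/III-2 aff II-2×II-1: Aa
⇒ A over [I-1,I-2,II-1,II-2,II-3,III-1,III-2]: 13 consistent
W/I-1 aff ·: Ww
W/I-2 un ·: ww
W/II-1 aff I-1×I-2: Ww
W/II-2 aff ·: Ww
W/II-3 un I-1×I-2: ww
W/III-1 aff II-2×II-1: Ww|WW
W/III-2 un II-2×II-1: ww
⇒ W over [I-1,I-2,II-1,II-2,II-3,III-1,III-2]: 2 consistent

III-1 ∈ {Aa WW, Aa Ww}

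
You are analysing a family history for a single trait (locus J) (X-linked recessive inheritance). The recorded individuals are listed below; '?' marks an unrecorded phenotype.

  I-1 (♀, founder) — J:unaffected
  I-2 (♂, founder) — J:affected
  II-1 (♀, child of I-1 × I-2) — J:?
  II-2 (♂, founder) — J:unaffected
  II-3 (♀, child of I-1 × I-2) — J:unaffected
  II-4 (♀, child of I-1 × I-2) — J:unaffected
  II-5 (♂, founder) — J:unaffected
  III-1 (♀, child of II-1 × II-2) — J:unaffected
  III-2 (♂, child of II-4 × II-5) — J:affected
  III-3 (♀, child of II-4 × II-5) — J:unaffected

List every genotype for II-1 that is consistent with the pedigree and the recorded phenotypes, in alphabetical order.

J/I-1 un ·: X^JX^J|X^JX^j
J/I-2 aff ·: X^jY
J/II-1 ? I-1×I-2: X^JX^j|X^jX^j
J/II-2 un ·: X^JY
J/II-3 un I-1×I-2: X^JX^j
J/II-4 un I-1×I-2: X^JX^j
J/II-5 un ·: X^JY
J/III-1 un II-1×II-2: X^JX^J|X^JX^j
J/III-2 aff II-4×II-5: X^jY
J/III-3 un II-4×II-5: X^JX^J|X^JX^j
⇒ J over [I-1,I-2,II-1,II-2,II-3,II-4,II-5,III-1,III-2,III-3]: 10 consistent

II-1 ∈ {X^JX^j, X^jX^j}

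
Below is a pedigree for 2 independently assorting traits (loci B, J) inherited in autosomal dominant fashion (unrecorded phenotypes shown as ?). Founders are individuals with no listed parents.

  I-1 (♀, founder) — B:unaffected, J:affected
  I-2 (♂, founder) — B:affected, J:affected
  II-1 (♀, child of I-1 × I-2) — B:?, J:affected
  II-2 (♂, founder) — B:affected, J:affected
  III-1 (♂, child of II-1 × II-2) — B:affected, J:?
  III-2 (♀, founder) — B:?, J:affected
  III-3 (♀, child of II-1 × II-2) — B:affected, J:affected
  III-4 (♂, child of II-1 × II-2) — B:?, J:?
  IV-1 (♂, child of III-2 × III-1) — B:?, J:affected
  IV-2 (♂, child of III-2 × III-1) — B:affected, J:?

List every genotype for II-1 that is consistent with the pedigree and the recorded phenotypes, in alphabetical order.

II-1 ∈ {Bb JJ, Bb Jj, bb JJ, bb Jj}

B/I-1 un ·: bb
B/I-2 aff ·: Bb|BB
B/II-1 ? I-1×I-2: bb|Bb
B/II-2 aff ·: Bb|BB
B/III-1 aff II-1×II-2: Bb|BB
B/III-2 ? ·: bb|Bb|BB
B/III-3 aff II-1×II-2: Bb|BB
B/III-4 ? II-1×II-2: bb|Bb|BB
B/IV-1 ? III-2×III-1: bb|Bb|BB
B/IV-2 aff III-2×III-1: Bb|BB
⇒ B over [I-1,I-2,II-1,II-2,III-1,III-2,III-3,III-4,IV-1,IV-2]: 396 consistent
J/I-1 aff ·: Jj|JJ
J/I-2 aff ·: Jj|JJ
J/II-1 aff I-1×I-2: Jj|JJ
J/II-2 aff ·: Jj|JJ
J/III-1 ? II-1×II-2: jj|Jj|JJ
J/III-2 aff ·: Jj|JJ
J/III-3 aff II-1×II-2: Jj|JJ
J/III-4 ? II-1×II-2: jj|Jj|JJ
J/IV-1 aff III-2×III-1: Jj|JJ
J/IV-2 ? III-2×III-1: jj|Jj|JJ
⇒ J over [I-1,I-2,II-1,II-2,III-1,III-2,III-3,III-4,IV-1,IV-2]: 764 consistent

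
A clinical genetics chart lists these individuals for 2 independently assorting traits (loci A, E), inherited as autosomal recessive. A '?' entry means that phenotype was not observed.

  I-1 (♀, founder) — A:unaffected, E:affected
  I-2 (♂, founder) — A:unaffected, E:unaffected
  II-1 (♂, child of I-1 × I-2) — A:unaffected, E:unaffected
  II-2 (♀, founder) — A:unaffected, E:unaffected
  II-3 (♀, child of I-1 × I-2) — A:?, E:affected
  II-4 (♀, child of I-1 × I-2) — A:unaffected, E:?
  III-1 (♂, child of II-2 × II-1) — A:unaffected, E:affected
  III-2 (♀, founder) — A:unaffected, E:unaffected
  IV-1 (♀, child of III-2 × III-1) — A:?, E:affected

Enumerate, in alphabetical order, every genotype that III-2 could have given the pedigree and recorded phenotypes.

III-2 ∈ {AA Ee, Aa Ee}

A/I-1 un ·: AA|Aa
A/I-2 un ·: AA|Aa
A/II-1 un I-1×I-2: AA|Aa
A/II-2 un ·: AA|Aa
A/II-3 ? I-1×I-2: AA|Aa|aa
A/II-4 un I-1×I-2: AA|Aa
A/III-1 un II-2×II-1: AA|Aa
A/III-2 un ·: AA|Aa
A/IV-1 ? III-2×III-1: AA|Aa|aa
⇒ A over [I-1,I-2,II-1,II-2,II-3,II-4,III-1,III-2,IV-1]: 389 consistent
E/I-1 aff ·: ee
E/I-2 un ·: Ee
E/II-1 un I-1×I-2: Ee
E/II-2 un ·: Ee
E/II-3 aff I-1×I-2: ee
E/II-4 ? I-1×I-2: Ee|ee
E/III-1 aff II-2×II-1: ee
E/III-2 un ·: Ee
E/IV-1 aff III-2×III-1: ee
⇒ E over [I-1,I-2,II-1,II-2,II-3,II-4,III-1,III-2,IV-1]: 2 consistent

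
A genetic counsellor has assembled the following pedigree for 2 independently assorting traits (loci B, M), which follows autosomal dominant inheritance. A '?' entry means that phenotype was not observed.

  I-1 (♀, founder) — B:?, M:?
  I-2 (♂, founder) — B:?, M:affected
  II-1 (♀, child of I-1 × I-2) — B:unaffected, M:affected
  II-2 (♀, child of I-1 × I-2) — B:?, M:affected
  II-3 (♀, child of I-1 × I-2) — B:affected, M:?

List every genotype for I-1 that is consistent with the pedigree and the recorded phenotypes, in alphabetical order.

I-1 ∈ {Bb MM, Bb Mm, Bb mm, bb MM, bb Mm, bb mm}

B/I-1 ? ·: bb|Bb
B/I-2 ? ·: bb|Bb
B/II-1 un I-1×I-2: bb
B/II-2 ? I-1×I-2: bb|Bb|BB
B/II-3 aff I-1×I-2: Bb|BB
⇒ B over [I-1,I-2,II-1,II-2,II-3]: 10 consistent
M/I-1 ? ·: mm|Mm|MM
M/I-2 aff ·: Mm|MM
M/II-1 aff I-1×I-2: Mm|MM
M/II-2 aff I-1×I-2: Mm|MM
M/II-3 ? I-1×I-2: mm|Mm|MM
⇒ M over [I-1,I-2,II-1,II-2,II-3]: 32 consistent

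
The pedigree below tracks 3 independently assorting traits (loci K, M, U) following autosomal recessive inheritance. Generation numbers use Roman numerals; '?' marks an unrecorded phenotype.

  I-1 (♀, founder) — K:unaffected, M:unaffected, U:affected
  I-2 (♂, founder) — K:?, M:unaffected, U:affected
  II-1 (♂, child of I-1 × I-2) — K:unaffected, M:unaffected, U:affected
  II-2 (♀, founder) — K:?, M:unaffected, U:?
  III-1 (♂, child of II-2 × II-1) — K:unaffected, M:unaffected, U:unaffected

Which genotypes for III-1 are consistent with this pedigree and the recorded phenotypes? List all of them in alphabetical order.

III-1 ∈ {KK MM Uu, KK Mm Uu, Kk MM Uu, Kk Mm Uu}

K/I-1 un ·: KK|Kk
K/I-2 ? ·: KK|Kk|kk
K/II-1 un I-1×I-2: KK|Kk
K/II-2 ? ·: KK|Kk|kk
K/III-1 un II-2×II-1: KK|Kk
⇒ K over [I-1,I-2,II-1,II-2,III-1]: 41 consistent
M/I-1 un ·: MM|Mm
M/I-2 un ·: MM|Mm
M/II-1 un I-1×I-2: MM|Mm
M/II-2 un ·: MM|Mm
M/III-1 un II-2×II-1: MM|Mm
⇒ M over [I-1,I-2,II-1,II-2,III-1]: 24 consistent
U/I-1 aff ·: uu
U/I-2 aff ·: uu
U/II-1 aff I-1×I-2: uu
U/II-2 ? ·: UU|Uu
U/III-1 un II-2×II-1: Uu
⇒ U over [I-1,I-2,II-1,II-2,III-1]: 2 consistent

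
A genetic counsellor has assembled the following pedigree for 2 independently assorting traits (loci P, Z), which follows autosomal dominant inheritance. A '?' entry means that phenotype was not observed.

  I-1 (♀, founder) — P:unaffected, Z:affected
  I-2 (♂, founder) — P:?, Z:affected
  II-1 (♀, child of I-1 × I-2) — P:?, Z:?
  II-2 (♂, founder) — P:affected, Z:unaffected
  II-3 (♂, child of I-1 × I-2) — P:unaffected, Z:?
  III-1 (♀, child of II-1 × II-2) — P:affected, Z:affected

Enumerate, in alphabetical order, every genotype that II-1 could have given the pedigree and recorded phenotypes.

II-1 ∈ {Pp ZZ, Pp Zz, pp ZZ, pp Zz}

P/I-1 un ·: pp
P/I-2 ? ·: pp|Pp
P/II-1 ? I-1×I-2: pp|Pp
P/II-2 aff ·: Pp|PP
P/II-3 un I-1×I-2: pp
P/III-1 aff II-1×II-2: Pp|PP
⇒ P over [I-1,I-2,II-1,II-2,II-3,III-1]: 8 consistent
Z/I-1 aff ·: Zz|ZZ
Z/I-2 aff ·: Zz|ZZ
Z/II-1 ? I-1×I-2: Zz|ZZ
Z/II-2 un ·: zz
Z/II-3 ? I-1×I-2: zz|Zz|ZZ
Z/III-1 aff II-1×II-2: Zz
⇒ Z over [I-1,I-2,II-1,II-2,II-3,III-1]: 15 consistent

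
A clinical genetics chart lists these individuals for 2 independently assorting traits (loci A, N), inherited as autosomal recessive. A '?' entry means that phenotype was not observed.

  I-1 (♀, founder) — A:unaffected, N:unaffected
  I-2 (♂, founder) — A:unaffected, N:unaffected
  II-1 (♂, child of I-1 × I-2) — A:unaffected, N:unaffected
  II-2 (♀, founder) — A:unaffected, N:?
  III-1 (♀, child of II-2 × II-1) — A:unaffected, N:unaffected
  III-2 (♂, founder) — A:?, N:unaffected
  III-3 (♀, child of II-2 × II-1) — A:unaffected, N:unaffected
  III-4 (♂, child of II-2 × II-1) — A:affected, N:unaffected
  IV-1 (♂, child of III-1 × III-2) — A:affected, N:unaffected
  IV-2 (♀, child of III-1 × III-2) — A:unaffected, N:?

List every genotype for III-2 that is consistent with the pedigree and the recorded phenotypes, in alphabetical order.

III-2 ∈ {Aa NN, Aa Nn, aa NN, aa Nn}

A/I-1 un ·: AA|Aa
A/I-2 un ·: AA|Aa
A/II-1 un I-1×I-2: Aa
A/II-2 un ·: Aa
A/III-1 un II-2×II-1: Aa
A/III-2 ? ·: Aa|aa
A/III-3 un II-2×II-1: AA|Aa
A/III-4 aff II-2×II-1: aa
A/IV-1 aff III-1×III-2: aa
A/IV-2 un III-1×III-2: AA|Aa
⇒ A over [I-1,I-2,II-1,II-2,III-1,III-2,III-3,III-4,IV-1,IV-2]: 18 consistent
N/I-1 un ·: NN|Nn
N/I-2 un ·: NN|Nn
N/II-1 un I-1×I-2: NN|Nn
N/II-2 ? ·: NN|Nn|nn
N/III-1 un II-2×II-1: NN|Nn
N/III-2 un ·: NN|Nn
N/III-3 un II-2×II-1: NN|Nn
N/III-4 un II-2×II-1: NN|Nn
N/IV-1 un III-1×III-2: NN|Nn
N/IV-2 ? III-1×III-2: NN|Nn|nn
⇒ N over [I-1,I-2,II-1,II-2,III-1,III-2,III-3,III-4,IV-1,IV-2]: 690 consistent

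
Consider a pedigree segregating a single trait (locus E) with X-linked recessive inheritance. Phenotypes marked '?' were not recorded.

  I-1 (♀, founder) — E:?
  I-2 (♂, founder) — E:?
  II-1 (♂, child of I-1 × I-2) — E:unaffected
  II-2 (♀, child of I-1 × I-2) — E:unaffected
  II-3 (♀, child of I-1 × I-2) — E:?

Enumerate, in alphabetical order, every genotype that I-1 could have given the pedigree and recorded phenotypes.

I-1 ∈ {X^EX^E, X^EX^e}

E/I-1 ? ·: X^EX^E|X^EX^e
E/I-2 ? ·: X^EY|X^eY
E/II-1 un I-1×I-2: X^EY
E/II-2 un I-1×I-2: X^EX^E|X^EX^e
E/II-3 ? I-1×I-2: X^EX^E|X^EX^e|X^eX^e
⇒ E over [I-1,I-2,II-1,II-2,II-3]: 8 consistent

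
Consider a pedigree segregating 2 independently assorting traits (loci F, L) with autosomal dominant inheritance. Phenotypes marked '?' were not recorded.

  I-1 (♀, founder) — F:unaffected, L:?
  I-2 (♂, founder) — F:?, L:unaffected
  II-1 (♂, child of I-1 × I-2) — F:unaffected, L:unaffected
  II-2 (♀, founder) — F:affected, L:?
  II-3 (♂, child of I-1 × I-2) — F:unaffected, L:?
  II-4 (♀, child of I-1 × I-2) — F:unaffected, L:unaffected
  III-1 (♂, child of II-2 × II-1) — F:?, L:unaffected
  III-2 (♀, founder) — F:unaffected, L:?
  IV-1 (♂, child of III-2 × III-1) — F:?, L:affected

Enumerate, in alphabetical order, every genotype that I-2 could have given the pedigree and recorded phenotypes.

F/I-1 un ·: ff
F/I-2 ? ·: ff|Ff
F/II-1 un I-1×I-2: ff
F/II-2 aff ·: Ff|FF
F/II-3 un I-1×I-2: ff
F/II-4 un I-1×I-2: ff
F/III-1 ? II-2×II-1: ff|Ff
F/III-2 un ·: ff
F/IV-1 ? III-2×III-1: ff|Ff
⇒ F over [I-1,I-2,II-1,II-2,II-3,II-4,III-1,III-2,IV-1]: 10 consistent
L/I-1 ? ·: ll|Ll
L/I-2 un ·: ll
L/II-1 un I-1×I-2: ll
L/II-2 ? ·: ll|Ll
L/II-3 ? I-1×I-2: ll|Ll
L/II-4 un I-1×I-2: ll
L/III-1 un II-2×II-1: ll
L/III-2 ? ·: Ll|LL
L/IV-1 aff III-2×III-1: Ll
⇒ L over [I-1,I-2,II-1,II-2,II-3,II-4,III-1,III-2,IV-1]: 12 consistent

I-2 ∈ {Ff ll, ff ll}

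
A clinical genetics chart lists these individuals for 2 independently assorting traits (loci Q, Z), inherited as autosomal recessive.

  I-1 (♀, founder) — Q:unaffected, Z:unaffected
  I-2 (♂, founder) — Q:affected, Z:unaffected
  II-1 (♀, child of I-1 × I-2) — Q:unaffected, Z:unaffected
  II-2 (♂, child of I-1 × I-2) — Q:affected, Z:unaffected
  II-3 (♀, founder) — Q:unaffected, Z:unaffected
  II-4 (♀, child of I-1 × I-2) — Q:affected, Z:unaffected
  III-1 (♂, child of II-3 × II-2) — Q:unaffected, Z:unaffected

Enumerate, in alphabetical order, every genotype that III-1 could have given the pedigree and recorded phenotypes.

III-1 ∈ {Qq ZZ, Qq Zz}

Q/I-1 un ·: Qq
Q/I-2 aff ·: qq
Q/II-1 un I-1×I-2: Qq
Q/II-2 aff I-1×I-2: qq
Q/II-3 un ·: QQ|Qq
Q/II-4 aff I-1×I-2: qq
Q/III-1 un II-3×II-2: Qq
⇒ Q over [I-1,I-2,II-1,II-2,II-3,II-4,III-1]: 2 consistent
Z/I-1 un ·: ZZ|Zz
Z/I-2 un ·: ZZ|Zz
Z/II-1 un I-1×I-2: ZZ|Zz
Z/II-2 un I-1×I-2: ZZ|Zz
Z/II-3 un ·: ZZ|Zz
Z/II-4 un I-1×I-2: ZZ|Zz
Z/III-1 un II-3×II-2: ZZ|Zz
⇒ Z over [I-1,I-2,II-1,II-2,II-3,II-4,III-1]: 87 consistent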